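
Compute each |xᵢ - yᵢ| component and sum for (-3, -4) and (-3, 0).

Σ|x_i - y_i| = |-3 - (-3)| + |-4 - 0| = 0 + 4 = 4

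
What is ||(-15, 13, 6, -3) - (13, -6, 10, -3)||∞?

max(|x_i - y_i|) = max(|-15 - 13|, |13 - (-6)|, |6 - 10|, |-3 - (-3)|) = max(28, 19, 4, 0) = 28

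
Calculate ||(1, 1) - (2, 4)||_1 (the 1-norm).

Σ|x_i - y_i| = |1 - 2| + |1 - 4| = 1 + 3 = 4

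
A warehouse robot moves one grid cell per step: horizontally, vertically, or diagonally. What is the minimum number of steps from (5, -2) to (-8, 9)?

max(|x_i - y_i|) = max(|5 - (-8)|, |-2 - 9|) = max(13, 11) = 13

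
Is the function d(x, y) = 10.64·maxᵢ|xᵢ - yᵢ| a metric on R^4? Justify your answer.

Yes. The L∞ (Chebyshev) norm induces a metric on R^4, and multiplying a metric by a positive constant 10.64 > 0 preserves all four axioms: non-negativity (10.64·||x-y|| ≥ 0), identity (10.64·||x-y|| = 0 ⟺ ||x-y|| = 0 ⟺ x = y), symmetry (||x-y|| = ||y-x||), and the triangle inequality (10.64·||x-z|| ≤ 10.64·||x-y|| + 10.64·||y-z||). So d is a metric.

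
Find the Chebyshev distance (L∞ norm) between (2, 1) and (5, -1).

max(|x_i - y_i|) = max(|2 - 5|, |1 - (-1)|) = max(3, 2) = 3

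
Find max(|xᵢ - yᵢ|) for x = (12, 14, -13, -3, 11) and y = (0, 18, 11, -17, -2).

max(|x_i - y_i|) = max(|12 - 0|, |14 - 18|, |-13 - 11|, |-3 - (-17)|, |11 - (-2)|) = max(12, 4, 24, 14, 13) = 24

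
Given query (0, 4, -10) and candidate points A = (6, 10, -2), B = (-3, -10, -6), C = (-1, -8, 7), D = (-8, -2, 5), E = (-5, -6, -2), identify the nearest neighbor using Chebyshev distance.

Distances: d(A) = 8, d(B) = 14, d(C) = 17, d(D) = 15, d(E) = 10. Nearest: A = (6, 10, -2) with distance 8.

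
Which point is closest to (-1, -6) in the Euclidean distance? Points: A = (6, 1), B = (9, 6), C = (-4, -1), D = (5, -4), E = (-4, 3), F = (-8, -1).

Distances: d(A) ≈ 9.8995, d(B) ≈ 15.6205, d(C) ≈ 5.831, d(D) ≈ 6.3246, d(E) ≈ 9.4868, d(F) ≈ 8.6023. Nearest: C = (-4, -1) with distance 5.831.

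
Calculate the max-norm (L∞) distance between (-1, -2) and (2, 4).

max(|x_i - y_i|) = max(|-1 - 2|, |-2 - 4|) = max(3, 6) = 6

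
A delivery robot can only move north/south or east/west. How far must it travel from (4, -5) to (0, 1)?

Σ|x_i - y_i| = |4 - 0| + |-5 - 1| = 4 + 6 = 10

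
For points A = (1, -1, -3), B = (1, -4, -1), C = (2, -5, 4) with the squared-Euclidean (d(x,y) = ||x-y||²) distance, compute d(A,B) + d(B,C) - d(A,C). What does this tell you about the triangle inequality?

d(A,B) = 0² + 3² + 2² = 13, d(B,C) = 1² + 1² + 5² = 27, d(A,C) = 1² + 4² + 7² = 66.
d(A,B) + d(B,C) - d(A,C) = 13 + 27 - 66 = 40 - 66 = -26. This is < 0, so the triangle inequality FAILS for these points (squared-Euclidean is not a metric).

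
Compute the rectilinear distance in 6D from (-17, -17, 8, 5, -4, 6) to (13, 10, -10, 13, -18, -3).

Σ|x_i - y_i| = |-17 - 13| + |-17 - 10| + |8 - (-10)| + |5 - 13| + |-4 - (-18)| + |6 - (-3)| = 30 + 27 + 18 + 8 + 14 + 9 = 106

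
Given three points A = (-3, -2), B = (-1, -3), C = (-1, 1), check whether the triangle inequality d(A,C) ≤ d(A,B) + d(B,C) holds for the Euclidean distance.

d(A,B) = √(2² + 1²) = √5 ≈ 2.2361, d(B,C) = √(0² + 4²) = √16 = 4, d(A,C) = √(2² + 3²) = √13 ≈ 3.6056.
d(A,C) ≈ 3.6056 ≤ 2.2361 + 4 = 6.2361. Triangle inequality is satisfied.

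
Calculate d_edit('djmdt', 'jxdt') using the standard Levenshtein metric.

Let D[i][j] be the edit distance between the first i characters of 'djmdt' and the first j characters of 'jxdt', with D[i][0] = i, D[0][j] = j, and D[i][j] = D[i-1][j-1] if the characters match, else 1 + min(D[i-1][j], D[i][j-1], D[i-1][j-1]). Filling the table (rows: prefixes of 'djmdt', columns: prefixes of 'jxdt'):
     ε  j  x  d  t
  ε  0  1  2  3  4
  d  1  1  2  2  3
  j  2  1  2  3  3
  m  3  2  2  3  4
  d  4  3  3  2  3
  t  5  4  4  3  2
The bottom-right entry gives D[5][4] = 2, so no sequence of fewer than 2 edits works. Backtracking through the table gives one optimal edit sequence (2 edits):
  djmdt → jmdt (del d @1)
  jmdt → jxdt (sub m→x @2)
Edit distance = 2.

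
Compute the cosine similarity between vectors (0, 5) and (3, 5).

With u = (0, 5), v = (3, 5):
u·v = 0·3 + 5·5 = 0 + 25 = 25.
|u| = √(0² + 5²) = √25, |v| = √(3² + 5²) = √34, so |u||v| = √(25·34) = √850.
cos θ = (u·v)/(|u||v|) = 25/√850 ≈ 0.8575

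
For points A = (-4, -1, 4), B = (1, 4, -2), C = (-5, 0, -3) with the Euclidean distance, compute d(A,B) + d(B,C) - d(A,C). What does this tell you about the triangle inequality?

d(A,B) = √(5² + 5² + 6²) = √86 ≈ 9.2736, d(B,C) = √(6² + 4² + 1²) = √53 ≈ 7.2801, d(A,C) = √(1² + 1² + 7²) = √51 ≈ 7.1414.
d(A,B) + d(B,C) - d(A,C) = 9.2736 + 7.2801 - 7.1414 = 16.5537 - 7.1414 = 9.4123 (to 4 decimal places). This is ≥ 0, so the triangle inequality holds for these points.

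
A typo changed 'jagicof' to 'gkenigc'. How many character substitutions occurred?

Differing positions: 1, 2, 3, 4, 5, 6, 7. Hamming distance = 7.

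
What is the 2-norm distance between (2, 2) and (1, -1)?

(Σ|x_i - y_i|^2)^(1/2) = (|2 - 1|^2 + |2 - (-1)|^2)^(1/2)
= (1^2 + 3^2)^(1/2) = (1 + 9)^(1/2) = (10)^(1/2) ≈ 3.1623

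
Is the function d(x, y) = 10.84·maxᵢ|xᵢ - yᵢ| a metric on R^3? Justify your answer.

Yes. The L∞ (Chebyshev) norm induces a metric on R^3, and multiplying a metric by a positive constant 10.84 > 0 preserves all four axioms: non-negativity (10.84·||x-y|| ≥ 0), identity (10.84·||x-y|| = 0 ⟺ ||x-y|| = 0 ⟺ x = y), symmetry (||x-y|| = ||y-x||), and the triangle inequality (10.84·||x-z|| ≤ 10.84·||x-y|| + 10.84·||y-z||). So d is a metric.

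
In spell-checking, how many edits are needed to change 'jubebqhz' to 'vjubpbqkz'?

Let D[i][j] be the edit distance between the first i characters of 'jubebqhz' and the first j characters of 'vjubpbqkz', with D[i][0] = i, D[0][j] = j, and D[i][j] = D[i-1][j-1] if the characters match, else 1 + min(D[i-1][j], D[i][j-1], D[i-1][j-1]). Filling the table (rows: prefixes of 'jubebqhz', columns: prefixes of 'vjubpbqkz'):
     ε  v  j  u  b  p  b  q  k  z
  ε  0  1  2  3  4  5  6  7  8  9
  j  1  1  1  2  3  4  5  6  7  8
  u  2  2  2  1  2  3  4  5  6  7
  b  3  3  3  2  1  2  3  4  5  6
  e  4  4  4  3  2  2  3  4  5  6
  b  5  5  5  4  3  3  2  3  4  5
  q  6  6  6  5  4  4  3  2  3  4
  h  7  7  7  6  5  5  4  3  3  4
  z  8  8  8  7  6  6  5  4  4  3
The bottom-right entry gives D[8][9] = 3, so no sequence of fewer than 3 edits works. Backtracking through the table gives one optimal edit sequence (3 edits):
  jubebqhz → vjubebqhz (ins v @1)
  vjubebqhz → vjubpbqhz (sub e→p @5)
  vjubpbqhz → vjubpbqkz (sub h→k @8)
Edit distance = 3.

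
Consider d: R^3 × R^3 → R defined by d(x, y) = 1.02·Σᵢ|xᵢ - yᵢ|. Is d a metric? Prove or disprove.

Yes. The L1 (Manhattan) norm induces a metric on R^3, and multiplying a metric by a positive constant 1.02 > 0 preserves all four axioms: non-negativity (1.02·||x-y|| ≥ 0), identity (1.02·||x-y|| = 0 ⟺ ||x-y|| = 0 ⟺ x = y), symmetry (||x-y|| = ||y-x||), and the triangle inequality (1.02·||x-z|| ≤ 1.02·||x-y|| + 1.02·||y-z||). So d is a metric.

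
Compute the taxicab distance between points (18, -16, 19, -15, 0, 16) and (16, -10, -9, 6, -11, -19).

Σ|x_i - y_i| = |18 - 16| + |-16 - (-10)| + |19 - (-9)| + |-15 - 6| + |0 - (-11)| + |16 - (-19)| = 2 + 6 + 28 + 21 + 11 + 35 = 103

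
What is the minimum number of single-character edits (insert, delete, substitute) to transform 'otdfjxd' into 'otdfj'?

Let D[i][j] be the edit distance between the first i characters of 'otdfjxd' and the first j characters of 'otdfj', with D[i][0] = i, D[0][j] = j, and D[i][j] = D[i-1][j-1] if the characters match, else 1 + min(D[i-1][j], D[i][j-1], D[i-1][j-1]). Filling the table (rows: prefixes of 'otdfjxd', columns: prefixes of 'otdfj'):
     ε  o  t  d  f  j
  ε  0  1  2  3  4  5
  o  1  0  1  2  3  4
  t  2  1  0  1  2  3
  d  3  2  1  0  1  2
  f  4  3  2  1  0  1
  j  5  4  3  2  1  0
  x  6  5  4  3  2  1
  d  7  6  5  4  3  2
The bottom-right entry gives D[7][5] = 2, so no sequence of fewer than 2 edits works. Backtracking through the table gives one optimal edit sequence (2 edits):
  otdfjxd → otdfjd (del x @6)
  otdfjd → otdfj (del d @6)
Edit distance = 2.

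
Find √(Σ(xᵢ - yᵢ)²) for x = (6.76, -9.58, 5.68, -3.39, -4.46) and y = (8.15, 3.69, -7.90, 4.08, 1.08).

√(Σ(x_i - y_i)²) = √((6.76 - 8.15)² + (-9.58 - 3.69)² + (5.68 - (-7.9))² + (-3.39 - 4.08)² + (-4.46 - 1.08)²)
= √((-1.39)² + (-13.27)² + 13.58² + (-7.47)² + (-5.54)²) = √(1.9321 + 176.0929 + 184.4164 + 55.8009 + 30.6916) = √448.9339 ≈ 21.1881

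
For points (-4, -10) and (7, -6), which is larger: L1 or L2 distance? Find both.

L1 = |-4 - 7| + |-10 - (-6)| = 11 + 4 = 15
L2 = √(11² + 4²) = √137 ≈ 11.7047
L1 ≥ L2 always (equality iff movement is along one axis); L1 > L2 here.
Ratio L1/L2 = 15/√137 ≈ 1.2815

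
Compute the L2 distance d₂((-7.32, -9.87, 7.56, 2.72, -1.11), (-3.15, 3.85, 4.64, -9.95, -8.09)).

√(Σ(x_i - y_i)²) = √((-7.32 - (-3.15))² + (-9.87 - 3.85)² + (7.56 - 4.64)² + (2.72 - (-9.95))² + (-1.11 - (-8.09))²)
= √((-4.17)² + (-13.72)² + 2.92² + 12.67² + 6.98²) = √(17.3889 + 188.2384 + 8.5264 + 160.5289 + 48.7204) = √423.403 ≈ 20.5768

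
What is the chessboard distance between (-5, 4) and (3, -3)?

max(|x_i - y_i|) = max(|-5 - 3|, |4 - (-3)|) = max(8, 7) = 8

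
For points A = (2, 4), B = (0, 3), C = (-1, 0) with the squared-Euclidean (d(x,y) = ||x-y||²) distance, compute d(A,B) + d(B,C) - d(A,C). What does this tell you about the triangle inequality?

d(A,B) = 2² + 1² = 5, d(B,C) = 1² + 3² = 10, d(A,C) = 3² + 4² = 25.
d(A,B) + d(B,C) - d(A,C) = 5 + 10 - 25 = 15 - 25 = -10. This is < 0, so the triangle inequality FAILS for these points (squared-Euclidean is not a metric).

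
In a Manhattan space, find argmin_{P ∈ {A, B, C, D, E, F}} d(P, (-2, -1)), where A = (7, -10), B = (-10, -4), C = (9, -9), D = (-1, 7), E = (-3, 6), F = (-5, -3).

Distances: d(A) = 18, d(B) = 11, d(C) = 19, d(D) = 9, d(E) = 8, d(F) = 5. Nearest: F = (-5, -3) with distance 5.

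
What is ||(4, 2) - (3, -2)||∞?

max(|x_i - y_i|) = max(|4 - 3|, |2 - (-2)|) = max(1, 4) = 4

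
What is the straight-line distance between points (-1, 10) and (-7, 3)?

√(Σ(x_i - y_i)²) = √((-1 - (-7))² + (10 - 3)²)
= √(6² + 7²) = √(36 + 49) = √85 ≈ 9.2195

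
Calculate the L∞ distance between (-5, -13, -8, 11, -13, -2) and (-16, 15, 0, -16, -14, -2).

max(|x_i - y_i|) = max(|-5 - (-16)|, |-13 - 15|, |-8 - 0|, |11 - (-16)|, |-13 - (-14)|, |-2 - (-2)|) = max(11, 28, 8, 27, 1, 0) = 28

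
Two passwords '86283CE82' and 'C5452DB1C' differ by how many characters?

Differing positions: 1, 2, 3, 4, 5, 6, 7, 8, 9. Hamming distance = 9.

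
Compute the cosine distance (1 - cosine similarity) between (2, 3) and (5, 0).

With u = (2, 3), v = (5, 0):
u·v = 2·5 + 3·0 = 10 + 0 = 10.
|u| = √(2² + 3²) = √13, |v| = √(5² + 0²) = √25, so |u||v| = √(13·25) = √325.
cos θ = (u·v)/(|u||v|) = 10/√325 ≈ 0.5547
Cosine distance = 1 - cos θ ≈ 1 - 0.5547 = 0.4453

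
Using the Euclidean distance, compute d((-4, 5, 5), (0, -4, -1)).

(Σ|x_i - y_i|^2)^(1/2) = (|-4 - 0|^2 + |5 - (-4)|^2 + |5 - (-1)|^2)^(1/2)
= (4^2 + 9^2 + 6^2)^(1/2) = (16 + 81 + 36)^(1/2) = (133)^(1/2) ≈ 11.5326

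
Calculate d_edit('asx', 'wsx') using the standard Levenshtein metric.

Let D[i][j] be the edit distance between the first i characters of 'asx' and the first j characters of 'wsx', with D[i][0] = i, D[0][j] = j, and D[i][j] = D[i-1][j-1] if the characters match, else 1 + min(D[i-1][j], D[i][j-1], D[i-1][j-1]). Filling the table (rows: prefixes of 'asx', columns: prefixes of 'wsx'):
     ε  w  s  x
  ε  0  1  2  3
  a  1  1  2  3
  s  2  2  1  2
  x  3  3  2  1
The bottom-right entry gives D[3][3] = 1, so no sequence of fewer than 1 edit works. Backtracking through the table gives one optimal edit sequence (1 edit):
  asx → wsx (sub a→w @1)
Edit distance = 1.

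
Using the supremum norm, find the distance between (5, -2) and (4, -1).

max(|x_i - y_i|) = max(|5 - 4|, |-2 - (-1)|) = max(1, 1) = 1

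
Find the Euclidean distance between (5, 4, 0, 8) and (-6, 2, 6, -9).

√(Σ(x_i - y_i)²) = √((5 - (-6))² + (4 - 2)² + (0 - 6)² + (8 - (-9))²)
= √(11² + 2² + (-6)² + 17²) = √(121 + 4 + 36 + 289) = √450 ≈ 21.2132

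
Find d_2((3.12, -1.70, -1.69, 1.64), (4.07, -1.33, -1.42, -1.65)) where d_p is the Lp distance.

(Σ|x_i - y_i|^2)^(1/2) = (|3.12 - 4.07|^2 + |-1.7 - (-1.33)|^2 + |-1.69 - (-1.42)|^2 + |1.64 - (-1.65)|^2)^(1/2)
= (0.95^2 + 0.37^2 + 0.27^2 + 3.29^2)^(1/2) = (0.9025 + 0.1369 + 0.0729 + 10.8241)^(1/2) = (11.9364)^(1/2) ≈ 3.4549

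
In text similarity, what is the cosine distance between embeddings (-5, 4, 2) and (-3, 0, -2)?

With u = (-5, 4, 2), v = (-3, 0, -2):
u·v = (-5)·(-3) + 4·0 + 2·(-2) = 15 + 0 + (-4) = 11.
|u| = √((-5)² + 4² + 2²) = √45, |v| = √((-3)² + 0² + (-2)²) = √13, so |u||v| = √(45·13) = √585.
cos θ = (u·v)/(|u||v|) = 11/√585 ≈ 0.4548
Cosine distance = 1 - cos θ ≈ 1 - 0.4548 = 0.5452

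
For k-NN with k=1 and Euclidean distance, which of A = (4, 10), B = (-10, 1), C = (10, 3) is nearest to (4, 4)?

Distances: d(A) = 6, d(B) ≈ 14.3178, d(C) ≈ 6.0828. Nearest: A = (4, 10) with distance 6.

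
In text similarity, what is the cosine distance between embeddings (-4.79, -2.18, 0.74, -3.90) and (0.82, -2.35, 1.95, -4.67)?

With u = (-4.79, -2.18, 0.74, -3.90), v = (0.82, -2.35, 1.95, -4.67):
u·v = (-4.79)·0.82 + (-2.18)·(-2.35) + 0.74·1.95 + (-3.9)·(-4.67) = (-3.9278) + 5.123 + 1.443 + 18.213 = 20.8512.
|u| = √((-4.79)² + (-2.18)² + 0.74² + (-3.9)²) = √(22.9441 + 4.7524 + 0.5476 + 15.21) = √43.4541, |v| = √(0.82² + (-2.35)² + 1.95² + (-4.67)²) = √(0.6724 + 5.5225 + 3.8025 + 21.8089) = √31.8063.
cos θ = (u·v)/(|u||v|) = 20.8512/(√43.4541·√31.8063) ≈ 0.5609
Cosine distance = 1 - cos θ ≈ 1 - 0.5609 = 0.4391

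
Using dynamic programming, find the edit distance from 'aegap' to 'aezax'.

Let D[i][j] be the edit distance between the first i characters of 'aegap' and the first j characters of 'aezax', with D[i][0] = i, D[0][j] = j, and D[i][j] = D[i-1][j-1] if the characters match, else 1 + min(D[i-1][j], D[i][j-1], D[i-1][j-1]). Filling the table (rows: prefixes of 'aegap', columns: prefixes of 'aezax'):
     ε  a  e  z  a  x
  ε  0  1  2  3  4  5
  a  1  0  1  2  3  4
  e  2  1  0  1  2  3
  g  3  2  1  1  2  3
  a  4  3  2  2  1  2
  p  5  4  3  3  2  2
The bottom-right entry gives D[5][5] = 2, so no sequence of fewer than 2 edits works. Backtracking through the table gives one optimal edit sequence (2 edits):
  aegap → aezap (sub g→z @3)
  aezap → aezax (sub p→x @5)
Edit distance = 2.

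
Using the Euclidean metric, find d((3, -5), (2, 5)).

√(Σ(x_i - y_i)²) = √((3 - 2)² + (-5 - 5)²)
= √(1² + (-10)²) = √(1 + 100) = √101 ≈ 10.0499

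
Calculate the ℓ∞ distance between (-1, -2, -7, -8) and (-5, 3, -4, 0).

max(|x_i - y_i|) = max(|-1 - (-5)|, |-2 - 3|, |-7 - (-4)|, |-8 - 0|) = max(4, 5, 3, 8) = 8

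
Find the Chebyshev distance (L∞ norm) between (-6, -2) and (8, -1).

max(|x_i - y_i|) = max(|-6 - 8|, |-2 - (-1)|) = max(14, 1) = 14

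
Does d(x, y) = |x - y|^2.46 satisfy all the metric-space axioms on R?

No. d(x,y) = |x-y|^2.46 fails the triangle inequality since p = 2.46 > 1. Counterexample: x = 5, y = 16, z = 20. d(x,z) = |5 - 20|^2.46 = 15^2.46 ≈ 781.9599, but d(x,y) + d(y,z) = 11^2.46 + 4^2.46 ≈ 364.6078 + 30.2738 = 394.8816. Since 781.9599 > 394.8816, the triangle inequality is violated.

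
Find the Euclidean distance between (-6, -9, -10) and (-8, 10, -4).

√(Σ(x_i - y_i)²) = √((-6 - (-8))² + (-9 - 10)² + (-10 - (-4))²)
= √(2² + (-19)² + (-6)²) = √(4 + 361 + 36) = √401 ≈ 20.025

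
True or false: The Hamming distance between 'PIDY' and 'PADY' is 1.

Differing positions: 2. Hamming distance = 1, so the claim is true.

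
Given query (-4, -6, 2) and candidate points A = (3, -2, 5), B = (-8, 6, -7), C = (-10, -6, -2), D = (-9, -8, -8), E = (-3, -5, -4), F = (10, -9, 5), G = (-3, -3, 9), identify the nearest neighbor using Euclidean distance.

Distances: d(A) ≈ 8.6023, d(B) ≈ 15.5242, d(C) ≈ 7.2111, d(D) ≈ 11.3578, d(E) ≈ 6.1644, d(F) ≈ 14.6287, d(G) ≈ 7.6811. Nearest: E = (-3, -5, -4) with distance 6.1644.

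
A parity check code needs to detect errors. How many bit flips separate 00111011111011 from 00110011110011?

Differing positions: 5, 11. Hamming distance = 2.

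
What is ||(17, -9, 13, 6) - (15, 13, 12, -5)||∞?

max(|x_i - y_i|) = max(|17 - 15|, |-9 - 13|, |13 - 12|, |6 - (-5)|) = max(2, 22, 1, 11) = 22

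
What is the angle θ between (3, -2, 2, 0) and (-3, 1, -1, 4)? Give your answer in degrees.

With u = (3, -2, 2, 0), v = (-3, 1, -1, 4):
u·v = 3·(-3) + (-2)·1 + 2·(-1) + 0·4 = (-9) + (-2) + (-2) + 0 = -13.
|u| = √(3² + (-2)² + 2² + 0²) = √17, |v| = √((-3)² + 1² + (-1)² + 4²) = √27, so |u||v| = √(17·27) = √459.
cos θ = (u·v)/(|u||v|) = -13/√459 ≈ -0.606788
θ = arccos(-0.606788) ≈ 127.36°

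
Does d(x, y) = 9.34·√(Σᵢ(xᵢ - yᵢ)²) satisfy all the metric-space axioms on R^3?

Yes. The L2 (Euclidean) norm induces a metric on R^3, and multiplying a metric by a positive constant 9.34 > 0 preserves all four axioms: non-negativity (9.34·||x-y|| ≥ 0), identity (9.34·||x-y|| = 0 ⟺ ||x-y|| = 0 ⟺ x = y), symmetry (||x-y|| = ||y-x||), and the triangle inequality (9.34·||x-z|| ≤ 9.34·||x-y|| + 9.34·||y-z||). So d is a metric.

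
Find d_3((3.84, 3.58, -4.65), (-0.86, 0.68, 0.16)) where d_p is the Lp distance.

(Σ|x_i - y_i|^3)^(1/3) = (|3.84 - (-0.86)|^3 + |3.58 - 0.68|^3 + |-4.65 - 0.16|^3)^(1/3)
= (4.7^3 + 2.9^3 + 4.81^3)^(1/3) ≈ (103.823 + 24.389 + 111.2846)^(1/3) = (239.4966)^(1/3) ≈ 6.2101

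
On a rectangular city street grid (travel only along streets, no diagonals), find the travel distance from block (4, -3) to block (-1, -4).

Σ|x_i - y_i| = |4 - (-1)| + |-3 - (-4)| = 5 + 1 = 6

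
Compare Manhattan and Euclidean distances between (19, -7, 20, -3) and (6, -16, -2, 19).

L1 = |19 - 6| + |-7 - (-16)| + |20 - (-2)| + |-3 - 19| = 13 + 9 + 22 + 22 = 66
L2 = √(13² + 9² + 22² + 22²) = √1218 ≈ 34.8999
L1 ≥ L2 always (equality iff movement is along one axis); L1 > L2 here.
Ratio L1/L2 = 66/√1218 ≈ 1.8911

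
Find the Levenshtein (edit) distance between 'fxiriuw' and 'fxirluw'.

Let D[i][j] be the edit distance between the first i characters of 'fxiriuw' and the first j characters of 'fxirluw', with D[i][0] = i, D[0][j] = j, and D[i][j] = D[i-1][j-1] if the characters match, else 1 + min(D[i-1][j], D[i][j-1], D[i-1][j-1]). Filling the table (rows: prefixes of 'fxiriuw', columns: prefixes of 'fxirluw'):
     ε  f  x  i  r  l  u  w
  ε  0  1  2  3  4  5  6  7
  f  1  0  1  2  3  4  5  6
  x  2  1  0  1  2  3  4  5
  i  3  2  1  0  1  2  3  4
  r  4  3  2  1  0  1  2  3
  i  5  4  3  2  1  1  2  3
  u  6  5  4  3  2  2  1  2
  w  7  6  5  4  3  3  2  1
The bottom-right entry gives D[7][7] = 1, so no sequence of fewer than 1 edit works. Backtracking through the table gives one optimal edit sequence (1 edit):
  fxiriuw → fxirluw (sub i→l @5)
Edit distance = 1.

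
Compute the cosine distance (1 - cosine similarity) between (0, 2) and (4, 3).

With u = (0, 2), v = (4, 3):
u·v = 0·4 + 2·3 = 0 + 6 = 6.
|u| = √(0² + 2²) = √4, |v| = √(4² + 3²) = √25, so |u||v| = √(4·25) = √100 = 10.
cos θ = (u·v)/(|u||v|) = 6/10 = 0.6
Cosine distance = 1 - cos θ = 1 - 0.6 = 0.4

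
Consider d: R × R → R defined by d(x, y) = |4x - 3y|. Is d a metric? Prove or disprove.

No. d fails symmetry: d(5, 1) = |4·5 - 3·1| = |17| = 17, but d(1, 5) = |4·1 - 3·5| = |-11| = 11. Since 17 ≠ 11, d(x,y) ≠ d(y,x) in general.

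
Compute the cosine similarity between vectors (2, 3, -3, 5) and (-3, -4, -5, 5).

With u = (2, 3, -3, 5), v = (-3, -4, -5, 5):
u·v = 2·(-3) + 3·(-4) + (-3)·(-5) + 5·5 = (-6) + (-12) + 15 + 25 = 22.
|u| = √(2² + 3² + (-3)² + 5²) = √47, |v| = √((-3)² + (-4)² + (-5)² + 5²) = √75, so |u||v| = √(47·75) = √3525.
cos θ = (u·v)/(|u||v|) = 22/√3525 ≈ 0.3705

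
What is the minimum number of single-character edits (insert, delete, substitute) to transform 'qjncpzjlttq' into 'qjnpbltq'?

Let D[i][j] be the edit distance between the first i characters of 'qjncpzjlttq' and the first j characters of 'qjnpbltq', with D[i][0] = i, D[0][j] = j, and D[i][j] = D[i-1][j-1] if the characters match, else 1 + min(D[i-1][j], D[i][j-1], D[i-1][j-1]). Filling the table (rows: prefixes of 'qjncpzjlttq', columns: prefixes of 'qjnpbltq'):
     ε  q  j  n  p  b  l  t  q
  ε  0  1  2  3  4  5  6  7  8
  q  1  0  1  2  3  4  5  6  7
  j  2  1  0  1  2  3  4  5  6
  n  3  2  1  0  1  2  3  4  5
  c  4  3  2  1  1  2  3  4  5
  p  5  4  3  2  1  2  3  4  5
  z  6  5  4  3  2  2  3  4  5
  j  7  6  5  4  3  3  3  4  5
  l  8  7  6  5  4  4  3  4  5
  t  9  8  7  6  5  5  4  3  4
  t 10  9  8  7  6  6  5  4  4
  q 11 10  9  8  7  7  6  5  4
The bottom-right entry gives D[11][8] = 4, so no sequence of fewer than 4 edits works. Backtracking through the table gives one optimal edit sequence (4 edits):
  qjncpzjlttq → qjnpzjlttq (del c @4)
  qjnpzjlttq → qjnpjlttq (del z @5)
  qjnpjlttq → qjnpblttq (sub j→b @5)
  qjnpblttq → qjnpbltq (del t @7)
Edit distance = 4.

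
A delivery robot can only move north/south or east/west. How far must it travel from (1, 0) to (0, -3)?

Σ|x_i - y_i| = |1 - 0| + |0 - (-3)| = 1 + 3 = 4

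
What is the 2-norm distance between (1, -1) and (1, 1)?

(Σ|x_i - y_i|^2)^(1/2) = (|1 - 1|^2 + |-1 - 1|^2)^(1/2)
= (0^2 + 2^2)^(1/2) = (0 + 4)^(1/2) = (4)^(1/2) = 2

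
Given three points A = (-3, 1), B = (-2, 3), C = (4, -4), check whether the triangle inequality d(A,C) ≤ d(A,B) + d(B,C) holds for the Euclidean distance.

d(A,B) = √(1² + 2²) = √5 ≈ 2.2361, d(B,C) = √(6² + 7²) = √85 ≈ 9.2195, d(A,C) = √(7² + 5²) = √74 ≈ 8.6023.
d(A,C) ≈ 8.6023 ≤ 2.2361 + 9.2195 = 11.4556. Triangle inequality is satisfied.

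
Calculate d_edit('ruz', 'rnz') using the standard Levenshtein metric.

Let D[i][j] be the edit distance between the first i characters of 'ruz' and the first j characters of 'rnz', with D[i][0] = i, D[0][j] = j, and D[i][j] = D[i-1][j-1] if the characters match, else 1 + min(D[i-1][j], D[i][j-1], D[i-1][j-1]). Filling the table (rows: prefixes of 'ruz', columns: prefixes of 'rnz'):
     ε  r  n  z
  ε  0  1  2  3
  r  1  0  1  2
  u  2  1  1  2
  z  3  2  2  1
The bottom-right entry gives D[3][3] = 1, so no sequence of fewer than 1 edit works. Backtracking through the table gives one optimal edit sequence (1 edit):
  ruz → rnz (sub u→n @2)
Edit distance = 1.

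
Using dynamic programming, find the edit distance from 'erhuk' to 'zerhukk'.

Let D[i][j] be the edit distance between the first i characters of 'erhuk' and the first j characters of 'zerhukk', with D[i][0] = i, D[0][j] = j, and D[i][j] = D[i-1][j-1] if the characters match, else 1 + min(D[i-1][j], D[i][j-1], D[i-1][j-1]). Filling the table (rows: prefixes of 'erhuk', columns: prefixes of 'zerhukk'):
     ε  z  e  r  h  u  k  k
  ε  0  1  2  3  4  5  6  7
  e  1  1  1  2  3  4  5  6
  r  2  2  2  1  2  3  4  5
  h  3  3  3  2  1  2  3  4
  u  4  4  4  3  2  1  2  3
  k  5  5  5  4  3  2  1  2
The bottom-right entry gives D[5][7] = 2, so no sequence of fewer than 2 edits works. Backtracking through the table gives one optimal edit sequence (2 edits):
  erhuk → zerhuk (ins z @1)
  zerhuk → zerhukk (ins k @6)
Edit distance = 2.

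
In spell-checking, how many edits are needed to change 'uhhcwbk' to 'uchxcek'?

Let D[i][j] be the edit distance between the first i characters of 'uhhcwbk' and the first j characters of 'uchxcek', with D[i][0] = i, D[0][j] = j, and D[i][j] = D[i-1][j-1] if the characters match, else 1 + min(D[i-1][j], D[i][j-1], D[i-1][j-1]). Filling the table (rows: prefixes of 'uhhcwbk', columns: prefixes of 'uchxcek'):
     ε  u  c  h  x  c  e  k
  ε  0  1  2  3  4  5  6  7
  u  1  0  1  2  3  4  5  6
  h  2  1  1  1  2  3  4  5
  h  3  2  2  1  2  3  4  5
  c  4  3  2  2  2  2  3  4
  w  5  4  3  3  3  3  3  4
  b  6  5  4  4  4  4  4  4
  k  7  6  5  5  5  5  5  4
The bottom-right entry gives D[7][7] = 4, so no sequence of fewer than 4 edits works. Backtracking through the table gives one optimal edit sequence (4 edits):
  uhhcwbk → uchcwbk (sub h→c @2)
  uchcwbk → uchxwbk (sub c→x @4)
  uchxwbk → uchxcbk (sub w→c @5)
  uchxcbk → uchxcek (sub b→e @6)
Edit distance = 4.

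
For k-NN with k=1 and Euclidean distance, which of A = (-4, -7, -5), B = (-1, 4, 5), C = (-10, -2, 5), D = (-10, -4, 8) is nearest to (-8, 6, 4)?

Distances: d(A) ≈ 16.3095, d(B) ≈ 7.3485, d(C) ≈ 8.3066, d(D) ≈ 10.9545. Nearest: B = (-1, 4, 5) with distance 7.3485.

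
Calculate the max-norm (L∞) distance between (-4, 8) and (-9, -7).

max(|x_i - y_i|) = max(|-4 - (-9)|, |8 - (-7)|) = max(5, 15) = 15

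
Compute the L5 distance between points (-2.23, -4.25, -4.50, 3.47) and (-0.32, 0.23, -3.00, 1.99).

(Σ|x_i - y_i|^5)^(1/5) = (|-2.23 - (-0.32)|^5 + |-4.25 - 0.23|^5 + |-4.5 - (-3)|^5 + |3.47 - 1.99|^5)^(1/5)
= (1.91^5 + 4.48^5 + 1.5^5 + 1.48^5)^(1/5) ≈ (25.4195 + 1804.6379 + 7.5938 + 7.1008)^(1/5) = (1844.752)^(1/5) ≈ 4.4997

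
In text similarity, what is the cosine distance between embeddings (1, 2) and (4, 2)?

With u = (1, 2), v = (4, 2):
u·v = 1·4 + 2·2 = 4 + 4 = 8.
|u| = √(1² + 2²) = √5, |v| = √(4² + 2²) = √20, so |u||v| = √(5·20) = √100 = 10.
cos θ = (u·v)/(|u||v|) = 8/10 = 0.8
Cosine distance = 1 - cos θ = 1 - 0.8 = 0.2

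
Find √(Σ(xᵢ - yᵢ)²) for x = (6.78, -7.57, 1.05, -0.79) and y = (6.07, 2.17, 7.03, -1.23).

√(Σ(x_i - y_i)²) = √((6.78 - 6.07)² + (-7.57 - 2.17)² + (1.05 - 7.03)² + (-0.79 - (-1.23))²)
= √(0.71² + (-9.74)² + (-5.98)² + 0.44²) = √(0.5041 + 94.8676 + 35.7604 + 0.1936) = √131.3257 ≈ 11.4597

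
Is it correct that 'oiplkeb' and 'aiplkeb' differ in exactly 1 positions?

Differing positions: 1. Hamming distance = 1, so the claim is true.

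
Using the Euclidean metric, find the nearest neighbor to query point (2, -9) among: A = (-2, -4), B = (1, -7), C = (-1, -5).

Distances: d(A) ≈ 6.4031, d(B) ≈ 2.2361, d(C) = 5. Nearest: B = (1, -7) with distance 2.2361.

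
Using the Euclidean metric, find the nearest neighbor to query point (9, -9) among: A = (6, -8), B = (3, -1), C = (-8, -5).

Distances: d(A) ≈ 3.1623, d(B) = 10, d(C) ≈ 17.4642. Nearest: A = (6, -8) with distance 3.1623.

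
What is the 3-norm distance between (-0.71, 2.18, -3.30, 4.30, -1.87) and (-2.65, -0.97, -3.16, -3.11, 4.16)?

(Σ|x_i - y_i|^3)^(1/3) = (|-0.71 - (-2.65)|^3 + |2.18 - (-0.97)|^3 + |-3.3 - (-3.16)|^3 + |4.3 - (-3.11)|^3 + |-1.87 - 4.16|^3)^(1/3)
= (1.94^3 + 3.15^3 + 0.14^3 + 7.41^3 + 6.03^3)^(1/3) ≈ (7.3014 + 31.2559 + 0.0027 + 406.869 + 219.2562)^(1/3) = (664.6852)^(1/3) ≈ 8.7271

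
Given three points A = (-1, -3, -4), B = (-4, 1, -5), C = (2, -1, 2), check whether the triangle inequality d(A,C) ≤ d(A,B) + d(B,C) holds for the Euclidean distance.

d(A,B) = √(3² + 4² + 1²) = √26 ≈ 5.099, d(B,C) = √(6² + 2² + 7²) = √89 ≈ 9.434, d(A,C) = √(3² + 2² + 6²) = √49 = 7.
d(A,C) = 7 ≤ 5.099 + 9.434 = 14.533. Triangle inequality is satisfied.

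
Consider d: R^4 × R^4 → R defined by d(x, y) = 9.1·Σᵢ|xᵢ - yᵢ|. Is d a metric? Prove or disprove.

Yes. The L1 (Manhattan) norm induces a metric on R^4, and multiplying a metric by a positive constant 9.1 > 0 preserves all four axioms: non-negativity (9.1·||x-y|| ≥ 0), identity (9.1·||x-y|| = 0 ⟺ ||x-y|| = 0 ⟺ x = y), symmetry (||x-y|| = ||y-x||), and the triangle inequality (9.1·||x-z|| ≤ 9.1·||x-y|| + 9.1·||y-z||). So d is a metric.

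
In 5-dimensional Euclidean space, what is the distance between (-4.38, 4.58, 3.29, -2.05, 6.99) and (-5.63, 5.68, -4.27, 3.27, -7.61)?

√(Σ(x_i - y_i)²) = √((-4.38 - (-5.63))² + (4.58 - 5.68)² + (3.29 - (-4.27))² + (-2.05 - 3.27)² + (6.99 - (-7.61))²)
= √(1.25² + (-1.1)² + 7.56² + (-5.32)² + 14.6²) = √(1.5625 + 1.21 + 57.1536 + 28.3024 + 213.16) = √301.3885 ≈ 17.3605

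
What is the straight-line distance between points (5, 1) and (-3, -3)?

√(Σ(x_i - y_i)²) = √((5 - (-3))² + (1 - (-3))²)
= √(8² + 4²) = √(64 + 16) = √80 ≈ 8.9443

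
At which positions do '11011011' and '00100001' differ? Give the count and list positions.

Differing positions: 1, 2, 3, 4, 5, 7. Hamming distance = 6.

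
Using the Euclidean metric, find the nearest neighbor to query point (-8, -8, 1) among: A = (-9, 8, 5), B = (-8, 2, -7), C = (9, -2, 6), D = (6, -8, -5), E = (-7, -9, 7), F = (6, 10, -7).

Distances: d(A) ≈ 16.5227, d(B) ≈ 12.8062, d(C) ≈ 18.7083, d(D) ≈ 15.2315, d(E) ≈ 6.1644, d(F) ≈ 24.1661. Nearest: E = (-7, -9, 7) with distance 6.1644.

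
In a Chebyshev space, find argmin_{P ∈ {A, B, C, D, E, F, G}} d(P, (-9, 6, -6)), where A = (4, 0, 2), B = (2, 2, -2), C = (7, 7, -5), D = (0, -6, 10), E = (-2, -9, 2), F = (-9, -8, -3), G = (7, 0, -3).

Distances: d(A) = 13, d(B) = 11, d(C) = 16, d(D) = 16, d(E) = 15, d(F) = 14, d(G) = 16. Nearest: B = (2, 2, -2) with distance 11.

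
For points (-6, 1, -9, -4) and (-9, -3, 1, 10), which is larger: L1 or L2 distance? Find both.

L1 = |-6 - (-9)| + |1 - (-3)| + |-9 - 1| + |-4 - 10| = 3 + 4 + 10 + 14 = 31
L2 = √(3² + 4² + 10² + 14²) = √321 ≈ 17.9165
L1 ≥ L2 always (equality iff movement is along one axis); L1 > L2 here.
Ratio L1/L2 = 31/√321 ≈ 1.7303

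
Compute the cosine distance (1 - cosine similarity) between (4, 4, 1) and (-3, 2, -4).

With u = (4, 4, 1), v = (-3, 2, -4):
u·v = 4·(-3) + 4·2 + 1·(-4) = (-12) + 8 + (-4) = -8.
|u| = √(4² + 4² + 1²) = √33, |v| = √((-3)² + 2² + (-4)²) = √29, so |u||v| = √(33·29) = √957.
cos θ = (u·v)/(|u||v|) = -8/√957 ≈ -0.2586
Cosine distance = 1 - cos θ ≈ 1 - (-0.2586) = 1.2586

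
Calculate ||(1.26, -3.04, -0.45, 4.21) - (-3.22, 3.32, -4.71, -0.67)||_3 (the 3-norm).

(Σ|x_i - y_i|^3)^(1/3) = (|1.26 - (-3.22)|^3 + |-3.04 - 3.32|^3 + |-0.45 - (-4.71)|^3 + |4.21 - (-0.67)|^3)^(1/3)
= (4.48^3 + 6.36^3 + 4.26^3 + 4.88^3)^(1/3) ≈ (89.9154 + 257.2595 + 77.3088 + 116.2143)^(1/3) = (540.698)^(1/3) ≈ 8.1468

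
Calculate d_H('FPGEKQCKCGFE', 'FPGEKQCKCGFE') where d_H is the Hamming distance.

Differing positions: none. Hamming distance = 0.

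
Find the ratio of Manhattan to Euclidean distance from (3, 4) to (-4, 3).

L1 = |3 - (-4)| + |4 - 3| = 7 + 1 = 8
L2 = √(7² + 1²) = √50 ≈ 7.0711
L1 ≥ L2 always (equality iff movement is along one axis); L1 > L2 here.
Ratio L1/L2 = 8/√50 ≈ 1.1314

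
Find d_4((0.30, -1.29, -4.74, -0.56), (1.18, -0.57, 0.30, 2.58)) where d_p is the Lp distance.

(Σ|x_i - y_i|^4)^(1/4) = (|0.3 - 1.18|^4 + |-1.29 - (-0.57)|^4 + |-4.74 - 0.3|^4 + |-0.56 - 2.58|^4)^(1/4)
= (0.88^4 + 0.72^4 + 5.04^4 + 3.14^4)^(1/4) ≈ (0.5997 + 0.2687 + 645.2413 + 97.2117)^(1/4) = (743.3214)^(1/4) ≈ 5.2215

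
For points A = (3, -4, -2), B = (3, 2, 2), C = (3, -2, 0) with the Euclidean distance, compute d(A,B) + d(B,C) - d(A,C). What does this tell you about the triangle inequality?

d(A,B) = √(0² + 6² + 4²) = √52 ≈ 7.2111, d(B,C) = √(0² + 4² + 2²) = √20 ≈ 4.4721, d(A,C) = √(0² + 2² + 2²) = √8 ≈ 2.8284.
d(A,B) + d(B,C) - d(A,C) = 7.2111 + 4.4721 - 2.8284 = 11.6832 - 2.8284 = 8.8548 (to 4 decimal places). This is ≥ 0, so the triangle inequality holds for these points.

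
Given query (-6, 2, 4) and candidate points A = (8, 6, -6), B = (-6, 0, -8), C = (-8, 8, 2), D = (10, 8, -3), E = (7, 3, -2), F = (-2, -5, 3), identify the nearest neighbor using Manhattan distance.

Distances: d(A) = 28, d(B) = 14, d(C) = 10, d(D) = 29, d(E) = 20, d(F) = 12. Nearest: C = (-8, 8, 2) with distance 10.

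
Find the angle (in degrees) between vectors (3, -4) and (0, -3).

With u = (3, -4), v = (0, -3):
u·v = 3·0 + (-4)·(-3) = 0 + 12 = 12.
|u| = √(3² + (-4)²) = √25, |v| = √(0² + (-3)²) = √9, so |u||v| = √(25·9) = √225 = 15.
cos θ = (u·v)/(|u||v|) = 12/15 = 0.8
θ = arccos(0.8) ≈ 36.87°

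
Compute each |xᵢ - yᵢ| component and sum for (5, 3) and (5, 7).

Σ|x_i - y_i| = |5 - 5| + |3 - 7| = 0 + 4 = 4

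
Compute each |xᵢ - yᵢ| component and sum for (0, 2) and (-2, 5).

Σ|x_i - y_i| = |0 - (-2)| + |2 - 5| = 2 + 3 = 5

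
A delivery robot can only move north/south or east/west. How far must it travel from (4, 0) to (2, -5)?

Σ|x_i - y_i| = |4 - 2| + |0 - (-5)| = 2 + 5 = 7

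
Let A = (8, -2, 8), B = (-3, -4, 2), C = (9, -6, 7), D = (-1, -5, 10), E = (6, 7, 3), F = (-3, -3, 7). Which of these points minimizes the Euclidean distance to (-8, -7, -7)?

Distances: d(A) ≈ 22.4944, d(B) ≈ 10.7238, d(C) ≈ 22.0454, d(D) ≈ 18.4932, d(E) ≈ 22.1811, d(F) ≈ 15.3948. Nearest: B = (-3, -4, 2) with distance 10.7238.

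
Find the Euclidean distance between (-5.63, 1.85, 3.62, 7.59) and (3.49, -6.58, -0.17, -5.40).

√(Σ(x_i - y_i)²) = √((-5.63 - 3.49)² + (1.85 - (-6.58))² + (3.62 - (-0.17))² + (7.59 - (-5.4))²)
= √((-9.12)² + 8.43² + 3.79² + 12.99²) = √(83.1744 + 71.0649 + 14.3641 + 168.7401) = √337.3435 ≈ 18.3669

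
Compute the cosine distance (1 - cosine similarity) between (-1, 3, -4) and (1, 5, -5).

With u = (-1, 3, -4), v = (1, 5, -5):
u·v = (-1)·1 + 3·5 + (-4)·(-5) = (-1) + 15 + 20 = 34.
|u| = √((-1)² + 3² + (-4)²) = √26, |v| = √(1² + 5² + (-5)²) = √51, so |u||v| = √(26·51) = √1326.
cos θ = (u·v)/(|u||v|) = 34/√1326 ≈ 0.9337
Cosine distance = 1 - cos θ ≈ 1 - 0.9337 = 0.0663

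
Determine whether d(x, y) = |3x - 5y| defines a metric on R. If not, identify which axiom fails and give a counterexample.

No. d fails symmetry: d(9, 3) = |3·9 - 5·3| = |12| = 12, but d(3, 9) = |3·3 - 5·9| = |-36| = 36. Since 12 ≠ 36, d(x,y) ≠ d(y,x) in general.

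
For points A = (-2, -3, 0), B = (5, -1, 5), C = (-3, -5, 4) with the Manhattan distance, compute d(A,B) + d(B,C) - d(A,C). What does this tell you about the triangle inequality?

d(A,B) = 7 + 2 + 5 = 14, d(B,C) = 8 + 4 + 1 = 13, d(A,C) = 1 + 2 + 4 = 7.
d(A,B) + d(B,C) - d(A,C) = 14 + 13 - 7 = 27 - 7 = 20. This is ≥ 0, so the triangle inequality holds for these points.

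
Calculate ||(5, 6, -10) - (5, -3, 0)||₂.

√(Σ(x_i - y_i)²) = √((5 - 5)² + (6 - (-3))² + (-10 - 0)²)
= √(0² + 9² + (-10)²) = √(0 + 81 + 100) = √181 ≈ 13.4536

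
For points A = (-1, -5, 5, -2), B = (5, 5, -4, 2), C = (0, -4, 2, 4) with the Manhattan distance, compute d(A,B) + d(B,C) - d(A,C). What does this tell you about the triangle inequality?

d(A,B) = 6 + 10 + 9 + 4 = 29, d(B,C) = 5 + 9 + 6 + 2 = 22, d(A,C) = 1 + 1 + 3 + 6 = 11.
d(A,B) + d(B,C) - d(A,C) = 29 + 22 - 11 = 51 - 11 = 40. This is ≥ 0, so the triangle inequality holds for these points.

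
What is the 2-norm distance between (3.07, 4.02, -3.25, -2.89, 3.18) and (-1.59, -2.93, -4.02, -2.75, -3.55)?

(Σ|x_i - y_i|^2)^(1/2) = (|3.07 - (-1.59)|^2 + |4.02 - (-2.93)|^2 + |-3.25 - (-4.02)|^2 + |-2.89 - (-2.75)|^2 + |3.18 - (-3.55)|^2)^(1/2)
= (4.66^2 + 6.95^2 + 0.77^2 + 0.14^2 + 6.73^2)^(1/2) = (21.7156 + 48.3025 + 0.5929 + 0.0196 + 45.2929)^(1/2) = (115.9235)^(1/2) ≈ 10.7668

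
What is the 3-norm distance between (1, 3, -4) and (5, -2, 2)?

(Σ|x_i - y_i|^3)^(1/3) = (|1 - 5|^3 + |3 - (-2)|^3 + |-4 - 2|^3)^(1/3)
= (4^3 + 5^3 + 6^3)^(1/3) = (64 + 125 + 216)^(1/3) = (405)^(1/3) ≈ 7.3986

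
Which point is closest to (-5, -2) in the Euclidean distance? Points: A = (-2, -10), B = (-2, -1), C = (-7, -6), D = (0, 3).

Distances: d(A) ≈ 8.544, d(B) ≈ 3.1623, d(C) ≈ 4.4721, d(D) ≈ 7.0711. Nearest: B = (-2, -1) with distance 3.1623.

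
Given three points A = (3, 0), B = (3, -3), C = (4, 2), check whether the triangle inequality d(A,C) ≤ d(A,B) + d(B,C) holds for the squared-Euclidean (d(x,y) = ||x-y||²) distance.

d(A,B) = 0² + 3² = 9, d(B,C) = 1² + 5² = 26, d(A,C) = 1² + 2² = 5.
d(A,C) = 5 ≤ 9 + 26 = 35. Triangle inequality is satisfied.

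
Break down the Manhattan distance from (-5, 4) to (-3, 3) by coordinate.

Σ|x_i - y_i| = |-5 - (-3)| + |4 - 3| = 2 + 1 = 3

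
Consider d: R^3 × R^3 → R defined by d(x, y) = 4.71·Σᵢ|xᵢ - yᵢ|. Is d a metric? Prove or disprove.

Yes. The L1 (Manhattan) norm induces a metric on R^3, and multiplying a metric by a positive constant 4.71 > 0 preserves all four axioms: non-negativity (4.71·||x-y|| ≥ 0), identity (4.71·||x-y|| = 0 ⟺ ||x-y|| = 0 ⟺ x = y), symmetry (||x-y|| = ||y-x||), and the triangle inequality (4.71·||x-z|| ≤ 4.71·||x-y|| + 4.71·||y-z||). So d is a metric.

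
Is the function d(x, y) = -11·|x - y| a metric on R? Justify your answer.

No. With c = -11 < 0, d fails non-negativity: d(5, 12) = -11·|5 - 12| = -11·7 = -77 < 0.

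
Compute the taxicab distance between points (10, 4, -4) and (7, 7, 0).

Σ|x_i - y_i| = |10 - 7| + |4 - 7| + |-4 - 0| = 3 + 3 + 4 = 10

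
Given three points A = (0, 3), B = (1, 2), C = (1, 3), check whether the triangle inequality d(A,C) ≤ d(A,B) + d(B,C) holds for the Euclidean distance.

d(A,B) = √(1² + 1²) = √2 ≈ 1.4142, d(B,C) = √(0² + 1²) = √1 = 1, d(A,C) = √(1² + 0²) = √1 = 1.
d(A,C) = 1 ≤ 1.4142 + 1 = 2.4142. Triangle inequality is satisfied.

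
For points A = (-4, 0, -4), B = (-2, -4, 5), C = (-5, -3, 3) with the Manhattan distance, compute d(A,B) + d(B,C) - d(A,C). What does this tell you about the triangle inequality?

d(A,B) = 2 + 4 + 9 = 15, d(B,C) = 3 + 1 + 2 = 6, d(A,C) = 1 + 3 + 7 = 11.
d(A,B) + d(B,C) - d(A,C) = 15 + 6 - 11 = 21 - 11 = 10. This is ≥ 0, so the triangle inequality holds for these points.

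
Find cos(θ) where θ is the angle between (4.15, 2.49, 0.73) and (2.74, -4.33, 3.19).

With u = (4.15, 2.49, 0.73), v = (2.74, -4.33, 3.19):
u·v = 4.15·2.74 + 2.49·(-4.33) + 0.73·3.19 = 11.371 + (-10.7817) + 2.3287 = 2.918.
|u| = √(4.15² + 2.49² + 0.73²) = √(17.2225 + 6.2001 + 0.5329) = √23.9555, |v| = √(2.74² + (-4.33)² + 3.19²) = √(7.5076 + 18.7489 + 10.1761) = √36.4326.
cos θ = (u·v)/(|u||v|) = 2.918/(√23.9555·√36.4326) ≈ 0.0988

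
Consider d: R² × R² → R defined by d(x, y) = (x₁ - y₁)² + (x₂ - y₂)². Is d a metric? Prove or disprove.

No. The squared Euclidean distance fails the triangle inequality. Counterexample: x = (0, 0), y = (3, 2), z = (6, 4). d(x,z) = 6² + 4² = 52, but d(x,y) + d(y,z) = (3² + 2²) + (3² + 2²) = 13 + 13 = 26. Since 52 > 26, the triangle inequality is violated. (Note: √d, the ordinary Euclidean distance, IS a metric.)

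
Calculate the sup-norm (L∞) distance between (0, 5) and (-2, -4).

max(|x_i - y_i|) = max(|0 - (-2)|, |5 - (-4)|) = max(2, 9) = 9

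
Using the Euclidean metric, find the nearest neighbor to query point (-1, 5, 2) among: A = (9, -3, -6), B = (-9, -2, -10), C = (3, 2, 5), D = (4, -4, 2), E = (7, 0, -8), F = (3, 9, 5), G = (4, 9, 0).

Distances: d(A) ≈ 15.0997, d(B) ≈ 16.0312, d(C) ≈ 5.831, d(D) ≈ 10.2956, d(E) ≈ 13.7477, d(F) ≈ 6.4031, d(G) ≈ 6.7082. Nearest: C = (3, 2, 5) with distance 5.831.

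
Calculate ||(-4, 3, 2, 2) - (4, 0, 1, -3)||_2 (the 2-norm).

(Σ|x_i - y_i|^2)^(1/2) = (|-4 - 4|^2 + |3 - 0|^2 + |2 - 1|^2 + |2 - (-3)|^2)^(1/2)
= (8^2 + 3^2 + 1^2 + 5^2)^(1/2) = (64 + 9 + 1 + 25)^(1/2) = (99)^(1/2) ≈ 9.9499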